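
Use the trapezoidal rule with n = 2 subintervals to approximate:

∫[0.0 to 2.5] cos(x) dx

f(x) = cos(x)
a = 0.0, b = 2.5, n = 2
h = (b - a)/n = 1.250000

Trapezoidal rule: (h/2)[f(x₀) + 2f(x₁) + 2f(x₂) + ... + f(xₙ)]

x_0 = 0.0000, f(x_0) = 1.000000, coefficient = 1
x_1 = 1.2500, f(x_1) = 0.315322, coefficient = 2
x_2 = 2.5000, f(x_2) = -0.801144, coefficient = 1

I ≈ (1.250000/2) × 0.829501 = 0.518438
Exact value: 0.598472
Error: 0.080034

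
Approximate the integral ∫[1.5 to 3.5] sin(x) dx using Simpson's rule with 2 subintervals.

f(x) = sin(x)
a = 1.5, b = 3.5, n = 2
h = (b - a)/n = 1.000000

Simpson's rule: (h/3)[f(x₀) + 4f(x₁) + 2f(x₂) + ... + f(xₙ)]

x_0 = 1.5000, f(x_0) = 0.997495, coefficient = 1
x_1 = 2.5000, f(x_1) = 0.598472, coefficient = 4
x_2 = 3.5000, f(x_2) = -0.350783, coefficient = 1

I ≈ (1.000000/3) × 3.040600 = 1.013533
Exact value: 1.007194
Error: 0.006340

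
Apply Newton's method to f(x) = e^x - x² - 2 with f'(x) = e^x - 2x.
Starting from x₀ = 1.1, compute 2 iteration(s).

f(x) = e^x - x² - 2
f'(x) = e^x - 2x
x₀ = 1.1

Newton-Raphson formula: x_{n+1} = x_n - f(x_n)/f'(x_n)

Iteration 1:
  f(1.100000) = -0.205834
  f'(1.100000) = 0.804166
  x_1 = 1.100000 - (-0.205834)/0.804166 = 1.355960
Iteration 2:
  f(1.355960) = 0.041856
  f'(1.355960) = 1.168564
  x_2 = 1.355960 - 0.041856/1.168564 = 1.320141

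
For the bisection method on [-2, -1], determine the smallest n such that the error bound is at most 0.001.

We need (b-a)/2^n ≤ 0.001
(-1 - (-2))/2^n ≤ 0.001
1/2^n ≤ 0.001
2^n ≥ 1000
n ≥ log₂(1000) = 9.97
n ≥ 10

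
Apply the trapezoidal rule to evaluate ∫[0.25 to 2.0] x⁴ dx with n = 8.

f(x) = x⁴
a = 0.25, b = 2.0, n = 8
h = (b - a)/n = 0.218750

Trapezoidal rule: (h/2)[f(x₀) + 2f(x₁) + 2f(x₂) + ... + f(xₙ)]

x_0 = 0.2500, f(x_0) = 0.003906, coefficient = 1
x_1 = 0.4688, f(x_1) = 0.048280, coefficient = 2
x_2 = 0.6875, f(x_2) = 0.223404, coefficient = 2
x_3 = 0.9062, f(x_3) = 0.674516, coefficient = 2
x_4 = 1.1250, f(x_4) = 1.601807, coefficient = 2
x_5 = 1.3438, f(x_5) = 3.260423, coefficient = 2
x_6 = 1.5625, f(x_6) = 5.960464, coefficient = 2
x_7 = 1.7812, f(x_7) = 10.066987, coefficient = 2
x_8 = 2.0000, f(x_8) = 16.000000, coefficient = 1

I ≈ (0.218750/2) × 59.675667 = 6.527026
Exact value: 6.399805
Error: 0.127221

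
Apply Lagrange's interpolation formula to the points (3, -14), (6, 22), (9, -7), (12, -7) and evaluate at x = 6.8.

Lagrange interpolation formula:
P(x) = Σ yᵢ × Lᵢ(x)
where Lᵢ(x) = Π_{j≠i} (x - xⱼ)/(xᵢ - xⱼ)

L_0(6.8) = (6.8 - 6)/(3 - 6) × (6.8 - 9)/(3 - 9) × (6.8 - 12)/(3 - 12) = -0.056494
L_1(6.8) = (6.8 - 3)/(6 - 3) × (6.8 - 9)/(6 - 9) × (6.8 - 12)/(6 - 12) = 0.805037
L_2(6.8) = (6.8 - 3)/(9 - 3) × (6.8 - 6)/(9 - 6) × (6.8 - 12)/(9 - 12) = 0.292741
L_3(6.8) = (6.8 - 3)/(12 - 3) × (6.8 - 6)/(12 - 6) × (6.8 - 9)/(12 - 9) = -0.041284

P(6.8) = (-14)×L_0(6.8) + 22×L_1(6.8) + (-7)×L_2(6.8) + (-7)×L_3(6.8)
P(6.8) = 16.741531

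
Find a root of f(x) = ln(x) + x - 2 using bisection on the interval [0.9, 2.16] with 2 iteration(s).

f(x) = ln(x) + x - 2
Initial interval: [0.9, 2.16]

Iteration 1:
  c_1 = (0.900000 + 2.160000)/2 = 1.530000
  f(c_1) = f(1.530000) = -0.044732
  f(a) × f(c) ≥ 0, new interval: [1.530000, 2.160000]
Iteration 2:
  c_2 = (1.530000 + 2.160000)/2 = 1.845000
  f(c_2) = f(1.845000) = 0.457479
  f(a) × f(c) < 0, new interval: [1.530000, 1.845000]

After 2 iteration(s), the approximation is c_2 = 1.845000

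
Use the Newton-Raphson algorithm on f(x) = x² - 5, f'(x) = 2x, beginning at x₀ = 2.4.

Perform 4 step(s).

f(x) = x² - 5
f'(x) = 2x
x₀ = 2.4

Newton-Raphson formula: x_{n+1} = x_n - f(x_n)/f'(x_n)

Iteration 1:
  f(2.400000) = 0.760000
  f'(2.400000) = 4.800000
  x_1 = 2.400000 - 0.760000/4.800000 = 2.241667
Iteration 2:
  f(2.241667) = 0.025069
  f'(2.241667) = 4.483333
  x_2 = 2.241667 - 0.025069/4.483333 = 2.236075
Iteration 3:
  f(2.236075) = 0.000031
  f'(2.236075) = 4.472150
  x_3 = 2.236075 - 0.000031/4.472150 = 2.236068
Iteration 4:
  f(2.236068) = 0.000000
  f'(2.236068) = 4.472136
  x_4 = 2.236068 - 0.000000/4.472136 = 2.236068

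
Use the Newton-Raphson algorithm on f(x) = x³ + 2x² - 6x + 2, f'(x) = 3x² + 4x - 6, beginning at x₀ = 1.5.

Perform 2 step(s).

f(x) = x³ + 2x² - 6x + 2
f'(x) = 3x² + 4x - 6
x₀ = 1.5

Newton-Raphson formula: x_{n+1} = x_n - f(x_n)/f'(x_n)

Iteration 1:
  f(1.500000) = 0.875000
  f'(1.500000) = 6.750000
  x_1 = 1.500000 - 0.875000/6.750000 = 1.370370
Iteration 2:
  f(1.370370) = 0.107047
  f'(1.370370) = 5.115226
  x_2 = 1.370370 - 0.107047/5.115226 = 1.349443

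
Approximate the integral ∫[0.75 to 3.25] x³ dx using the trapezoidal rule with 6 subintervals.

f(x) = x³
a = 0.75, b = 3.25, n = 6
h = (b - a)/n = 0.416667

Trapezoidal rule: (h/2)[f(x₀) + 2f(x₁) + 2f(x₂) + ... + f(xₙ)]

x_0 = 0.7500, f(x_0) = 0.421875, coefficient = 1
x_1 = 1.1667, f(x_1) = 1.587963, coefficient = 2
x_2 = 1.5833, f(x_2) = 3.969329, coefficient = 2
x_3 = 2.0000, f(x_3) = 8.000000, coefficient = 2
x_4 = 2.4167, f(x_4) = 14.114005, coefficient = 2
x_5 = 2.8333, f(x_5) = 22.745370, coefficient = 2
x_6 = 3.2500, f(x_6) = 34.328125, coefficient = 1

I ≈ (0.416667/2) × 135.583333 = 28.246528
Exact value: 27.812500
Error: 0.434028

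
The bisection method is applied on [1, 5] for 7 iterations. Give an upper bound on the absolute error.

Bisection error bound: |error| ≤ (b-a)/2^n
|error| ≤ (5 - 1)/2^7 = 4/2^7
|error| ≤ 0.0312500000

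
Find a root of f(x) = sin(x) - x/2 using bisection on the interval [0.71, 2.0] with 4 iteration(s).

f(x) = sin(x) - x/2
Initial interval: [0.71, 2.0]

Iteration 1:
  c_1 = (0.710000 + 2.000000)/2 = 1.355000
  f(c_1) = f(1.355000) = 0.299306
  f(a) × f(c) ≥ 0, new interval: [1.355000, 2.000000]
Iteration 2:
  c_2 = (1.355000 + 2.000000)/2 = 1.677500
  f(c_2) = f(1.677500) = 0.155563
  f(a) × f(c) ≥ 0, new interval: [1.677500, 2.000000]
Iteration 3:
  c_3 = (1.677500 + 2.000000)/2 = 1.838750
  f(c_3) = f(1.838750) = 0.044940
  f(a) × f(c) ≥ 0, new interval: [1.838750, 2.000000]
Iteration 4:
  c_4 = (1.838750 + 2.000000)/2 = 1.919375
  f(c_4) = f(1.919375) = -0.019828
  f(a) × f(c) < 0, new interval: [1.838750, 1.919375]

After 4 iteration(s), the approximation is c_4 = 1.919375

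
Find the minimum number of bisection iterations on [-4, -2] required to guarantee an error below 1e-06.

We need (b-a)/2^n ≤ 1e-06
(-2 - (-4))/2^n ≤ 1e-06
2/2^n ≤ 1e-06
2^n ≥ 2000000
n ≥ log₂(2000000) = 20.93
n ≥ 21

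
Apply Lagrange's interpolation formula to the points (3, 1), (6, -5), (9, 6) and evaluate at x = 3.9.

Lagrange interpolation formula:
P(x) = Σ yᵢ × Lᵢ(x)
where Lᵢ(x) = Π_{j≠i} (x - xⱼ)/(xᵢ - xⱼ)

L_0(3.9) = (3.9 - 6)/(3 - 6) × (3.9 - 9)/(3 - 9) = 0.595000
L_1(3.9) = (3.9 - 3)/(6 - 3) × (3.9 - 9)/(6 - 9) = 0.510000
L_2(3.9) = (3.9 - 3)/(9 - 3) × (3.9 - 6)/(9 - 6) = -0.105000

P(3.9) = 1×L_0(3.9) + (-5)×L_1(3.9) + 6×L_2(3.9)
P(3.9) = -2.585000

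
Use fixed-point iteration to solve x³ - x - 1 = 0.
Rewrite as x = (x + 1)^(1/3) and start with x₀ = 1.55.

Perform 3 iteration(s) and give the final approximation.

Equation: x³ - x - 1 = 0
Fixed-point form: x = (x + 1)^(1/3)
x₀ = 1.55

x_1 = g(1.550000) = 1.366197
x_2 = g(1.366197) = 1.332550
x_3 = g(1.332550) = 1.326204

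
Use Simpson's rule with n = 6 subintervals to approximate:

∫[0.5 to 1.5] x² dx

f(x) = x²
a = 0.5, b = 1.5, n = 6
h = (b - a)/n = 0.166667

Simpson's rule: (h/3)[f(x₀) + 4f(x₁) + 2f(x₂) + ... + f(xₙ)]

x_0 = 0.5000, f(x_0) = 0.250000, coefficient = 1
x_1 = 0.6667, f(x_1) = 0.444444, coefficient = 4
x_2 = 0.8333, f(x_2) = 0.694444, coefficient = 2
x_3 = 1.0000, f(x_3) = 1.000000, coefficient = 4
x_4 = 1.1667, f(x_4) = 1.361111, coefficient = 2
x_5 = 1.3333, f(x_5) = 1.777778, coefficient = 4
x_6 = 1.5000, f(x_6) = 2.250000, coefficient = 1

I ≈ (0.166667/3) × 19.500000 = 1.083333
Exact value: 1.083333
Error: 0.000000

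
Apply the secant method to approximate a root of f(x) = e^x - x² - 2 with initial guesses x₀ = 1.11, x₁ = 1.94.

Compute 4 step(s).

f(x) = e^x - x² - 2
x₀ = 1.11, x₁ = 1.94

Secant formula: x_{n+1} = x_n - f(x_n)(x_n - x_{n-1})/(f(x_n) - f(x_{n-1}))

Iteration 1:
  f(1.110000) = -0.197742
  f(1.940000) = 1.195151
  x_2 = 1.940000 - 1.195151×(1.940000 - 1.110000)/(1.195151 - (-0.197742))
       = 1.227831
Iteration 2:
  f(1.940000) = 1.195151
  f(1.227831) = -0.093752
  x_3 = 1.227831 - (-0.093752)×(1.227831 - 1.940000)/(-0.093752 - 1.195151)
       = 1.279633
Iteration 3:
  f(1.227831) = -0.093752
  f(1.279633) = -0.042141
  x_4 = 1.279633 - (-0.042141)×(1.279633 - 1.227831)/(-0.042141 - (-0.093752))
       = 1.321929
Iteration 4:
  f(1.279633) = -0.042141
  f(1.321929) = 0.003153
  x_5 = 1.321929 - 0.003153×(1.321929 - 1.279633)/(0.003153 - (-0.042141))
       = 1.318985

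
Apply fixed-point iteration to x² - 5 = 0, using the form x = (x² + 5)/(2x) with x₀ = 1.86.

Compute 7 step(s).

Equation: x² - 5 = 0
Fixed-point form: x = (x² + 5)/(2x)
x₀ = 1.86

x_1 = g(1.860000) = 2.274086
x_2 = g(2.274086) = 2.236386
x_3 = g(2.236386) = 2.236068
x_4 = g(2.236068) = 2.236068
x_5 = g(2.236068) = 2.236068
x_6 = g(2.236068) = 2.236068
x_7 = g(2.236068) = 2.236068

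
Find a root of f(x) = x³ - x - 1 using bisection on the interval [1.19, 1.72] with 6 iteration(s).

f(x) = x³ - x - 1
Initial interval: [1.19, 1.72]

Iteration 1:
  c_1 = (1.190000 + 1.720000)/2 = 1.455000
  f(c_1) = f(1.455000) = 0.625271
  f(a) × f(c) < 0, new interval: [1.190000, 1.455000]
Iteration 2:
  c_2 = (1.190000 + 1.455000)/2 = 1.322500
  f(c_2) = f(1.322500) = -0.009439
  f(a) × f(c) ≥ 0, new interval: [1.322500, 1.455000]
Iteration 3:
  c_3 = (1.322500 + 1.455000)/2 = 1.388750
  f(c_3) = f(1.388750) = 0.289630
  f(a) × f(c) < 0, new interval: [1.322500, 1.388750]
Iteration 4:
  c_4 = (1.322500 + 1.388750)/2 = 1.355625
  f(c_4) = f(1.355625) = 0.135633
  f(a) × f(c) < 0, new interval: [1.322500, 1.355625]
Iteration 5:
  c_5 = (1.322500 + 1.355625)/2 = 1.339062
  f(c_5) = f(1.339062) = 0.061995
  f(a) × f(c) < 0, new interval: [1.322500, 1.339062]
Iteration 6:
  c_6 = (1.322500 + 1.339062)/2 = 1.330781
  f(c_6) = f(1.330781) = 0.026004
  f(a) × f(c) < 0, new interval: [1.322500, 1.330781]

After 6 iteration(s), the approximation is c_6 = 1.330781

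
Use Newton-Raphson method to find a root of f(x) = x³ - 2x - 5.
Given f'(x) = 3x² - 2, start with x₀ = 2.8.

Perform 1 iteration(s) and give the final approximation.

f(x) = x³ - 2x - 5
f'(x) = 3x² - 2
x₀ = 2.8

Newton-Raphson formula: x_{n+1} = x_n - f(x_n)/f'(x_n)

Iteration 1:
  f(2.800000) = 11.352000
  f'(2.800000) = 21.520000
  x_1 = 2.800000 - 11.352000/21.520000 = 2.272491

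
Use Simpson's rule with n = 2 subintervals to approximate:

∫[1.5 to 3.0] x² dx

f(x) = x²
a = 1.5, b = 3.0, n = 2
h = (b - a)/n = 0.750000

Simpson's rule: (h/3)[f(x₀) + 4f(x₁) + 2f(x₂) + ... + f(xₙ)]

x_0 = 1.5000, f(x_0) = 2.250000, coefficient = 1
x_1 = 2.2500, f(x_1) = 5.062500, coefficient = 4
x_2 = 3.0000, f(x_2) = 9.000000, coefficient = 1

I ≈ (0.750000/3) × 31.500000 = 7.875000
Exact value: 7.875000
Error: 0.000000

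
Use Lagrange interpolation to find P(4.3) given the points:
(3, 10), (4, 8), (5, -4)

Lagrange interpolation formula:
P(x) = Σ yᵢ × Lᵢ(x)
where Lᵢ(x) = Π_{j≠i} (x - xⱼ)/(xᵢ - xⱼ)

L_0(4.3) = (4.3 - 4)/(3 - 4) × (4.3 - 5)/(3 - 5) = -0.105000
L_1(4.3) = (4.3 - 3)/(4 - 3) × (4.3 - 5)/(4 - 5) = 0.910000
L_2(4.3) = (4.3 - 3)/(5 - 3) × (4.3 - 4)/(5 - 4) = 0.195000

P(4.3) = 10×L_0(4.3) + 8×L_1(4.3) + (-4)×L_2(4.3)
P(4.3) = 5.450000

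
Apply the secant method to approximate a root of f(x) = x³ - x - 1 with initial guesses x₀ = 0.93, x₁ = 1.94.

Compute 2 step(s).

f(x) = x³ - x - 1
x₀ = 0.93, x₁ = 1.94

Secant formula: x_{n+1} = x_n - f(x_n)(x_n - x_{n-1})/(f(x_n) - f(x_{n-1}))

Iteration 1:
  f(0.930000) = -1.125643
  f(1.940000) = 4.361384
  x_2 = 1.940000 - 4.361384×(1.940000 - 0.930000)/(4.361384 - (-1.125643))
       = 1.137198
Iteration 2:
  f(1.940000) = 4.361384
  f(1.137198) = -0.666552
  x_3 = 1.137198 - (-0.666552)×(1.137198 - 1.940000)/(-0.666552 - 4.361384)
       = 1.243625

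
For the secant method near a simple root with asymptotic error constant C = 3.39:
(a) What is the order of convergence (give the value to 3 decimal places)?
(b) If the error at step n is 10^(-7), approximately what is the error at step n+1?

(a) Secant method has superlinear convergence with order φ = (1+√5)/2 ≈ 1.618.
    This means |e_{n+1}| ≈ C|e_n|^1.618.

(b) With |e_n| = 10^(-7) and C = 3.39:
    |e_{n+1}| ≈ 3.39 × (10^(-7))^1.618 = 3.39 × 10^(-11.33)

(a) ≈ 1.618 (golden ratio); (b) |e_{n+1}| ≈ 1.599e-11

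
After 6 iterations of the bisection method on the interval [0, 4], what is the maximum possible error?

Bisection error bound: |error| ≤ (b-a)/2^n
|error| ≤ (4 - 0)/2^6 = 4/2^6
|error| ≤ 0.0625000000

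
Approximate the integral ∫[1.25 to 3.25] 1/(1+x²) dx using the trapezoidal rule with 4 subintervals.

f(x) = 1/(1+x²)
a = 1.25, b = 3.25, n = 4
h = (b - a)/n = 0.500000

Trapezoidal rule: (h/2)[f(x₀) + 2f(x₁) + 2f(x₂) + ... + f(xₙ)]

x_0 = 1.2500, f(x_0) = 0.390244, coefficient = 1
x_1 = 1.7500, f(x_1) = 0.246154, coefficient = 2
x_2 = 2.2500, f(x_2) = 0.164948, coefficient = 2
x_3 = 2.7500, f(x_3) = 0.116788, coefficient = 2
x_4 = 3.2500, f(x_4) = 0.086486, coefficient = 1

I ≈ (0.500000/2) × 1.532512 = 0.383128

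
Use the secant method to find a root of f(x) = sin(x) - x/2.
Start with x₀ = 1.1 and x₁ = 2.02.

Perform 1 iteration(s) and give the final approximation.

f(x) = sin(x) - x/2
x₀ = 1.1, x₁ = 2.02

Secant formula: x_{n+1} = x_n - f(x_n)(x_n - x_{n-1})/(f(x_n) - f(x_{n-1}))

Iteration 1:
  f(1.100000) = 0.341207
  f(2.020000) = -0.109207
  x_2 = 2.020000 - (-0.109207)×(2.020000 - 1.100000)/(-0.109207 - 0.341207)
       = 1.796938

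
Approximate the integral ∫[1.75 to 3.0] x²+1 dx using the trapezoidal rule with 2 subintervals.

f(x) = x²+1
a = 1.75, b = 3.0, n = 2
h = (b - a)/n = 0.625000

Trapezoidal rule: (h/2)[f(x₀) + 2f(x₁) + 2f(x₂) + ... + f(xₙ)]

x_0 = 1.7500, f(x_0) = 4.062500, coefficient = 1
x_1 = 2.3750, f(x_1) = 6.640625, coefficient = 2
x_2 = 3.0000, f(x_2) = 10.000000, coefficient = 1

I ≈ (0.625000/2) × 27.343750 = 8.544922
Exact value: 8.463542
Error: 0.081380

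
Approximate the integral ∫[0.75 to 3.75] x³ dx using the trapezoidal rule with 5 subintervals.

f(x) = x³
a = 0.75, b = 3.75, n = 5
h = (b - a)/n = 0.600000

Trapezoidal rule: (h/2)[f(x₀) + 2f(x₁) + 2f(x₂) + ... + f(xₙ)]

x_0 = 0.7500, f(x_0) = 0.421875, coefficient = 1
x_1 = 1.3500, f(x_1) = 2.460375, coefficient = 2
x_2 = 1.9500, f(x_2) = 7.414875, coefficient = 2
x_3 = 2.5500, f(x_3) = 16.581375, coefficient = 2
x_4 = 3.1500, f(x_4) = 31.255875, coefficient = 2
x_5 = 3.7500, f(x_5) = 52.734375, coefficient = 1

I ≈ (0.600000/2) × 168.581250 = 50.574375
Exact value: 49.359375
Error: 1.215000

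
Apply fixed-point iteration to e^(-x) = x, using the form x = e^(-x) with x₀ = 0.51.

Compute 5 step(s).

Equation: e^(-x) = x
Fixed-point form: x = e^(-x)
x₀ = 0.51

x_1 = g(0.510000) = 0.600496
x_2 = g(0.600496) = 0.548540
x_3 = g(0.548540) = 0.577793
x_4 = g(0.577793) = 0.561135
x_5 = g(0.561135) = 0.570561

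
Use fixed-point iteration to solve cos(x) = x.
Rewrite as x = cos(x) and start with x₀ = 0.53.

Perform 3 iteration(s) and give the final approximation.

Equation: cos(x) = x
Fixed-point form: x = cos(x)
x₀ = 0.53

x_1 = g(0.530000) = 0.862807
x_2 = g(0.862807) = 0.650308
x_3 = g(0.650308) = 0.795898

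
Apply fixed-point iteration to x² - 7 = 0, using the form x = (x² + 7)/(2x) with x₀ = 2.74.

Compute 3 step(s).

Equation: x² - 7 = 0
Fixed-point form: x = (x² + 7)/(2x)
x₀ = 2.74

x_1 = g(2.740000) = 2.647372
x_2 = g(2.647372) = 2.645752
x_3 = g(2.645752) = 2.645751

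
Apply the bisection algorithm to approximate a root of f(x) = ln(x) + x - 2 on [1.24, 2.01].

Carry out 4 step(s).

f(x) = ln(x) + x - 2
Initial interval: [1.24, 2.01]

Iteration 1:
  c_1 = (1.240000 + 2.010000)/2 = 1.625000
  f(c_1) = f(1.625000) = 0.110508
  f(a) × f(c) < 0, new interval: [1.240000, 1.625000]
Iteration 2:
  c_2 = (1.240000 + 1.625000)/2 = 1.432500
  f(c_2) = f(1.432500) = -0.208079
  f(a) × f(c) ≥ 0, new interval: [1.432500, 1.625000]
Iteration 3:
  c_3 = (1.432500 + 1.625000)/2 = 1.528750
  f(c_3) = f(1.528750) = -0.046800
  f(a) × f(c) ≥ 0, new interval: [1.528750, 1.625000]
Iteration 4:
  c_4 = (1.528750 + 1.625000)/2 = 1.576875
  f(c_4) = f(1.576875) = 0.032320
  f(a) × f(c) < 0, new interval: [1.528750, 1.576875]

After 4 iteration(s), the approximation is c_4 = 1.576875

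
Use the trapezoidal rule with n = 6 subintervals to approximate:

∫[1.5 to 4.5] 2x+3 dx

f(x) = 2x+3
a = 1.5, b = 4.5, n = 6
h = (b - a)/n = 0.500000

Trapezoidal rule: (h/2)[f(x₀) + 2f(x₁) + 2f(x₂) + ... + f(xₙ)]

x_0 = 1.5000, f(x_0) = 6.000000, coefficient = 1
x_1 = 2.0000, f(x_1) = 7.000000, coefficient = 2
x_2 = 2.5000, f(x_2) = 8.000000, coefficient = 2
x_3 = 3.0000, f(x_3) = 9.000000, coefficient = 2
x_4 = 3.5000, f(x_4) = 10.000000, coefficient = 2
x_5 = 4.0000, f(x_5) = 11.000000, coefficient = 2
x_6 = 4.5000, f(x_6) = 12.000000, coefficient = 1

I ≈ (0.500000/2) × 108.000000 = 27.000000
Exact value: 27.000000
Error: 0.000000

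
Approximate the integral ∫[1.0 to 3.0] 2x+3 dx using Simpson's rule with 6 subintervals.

f(x) = 2x+3
a = 1.0, b = 3.0, n = 6
h = (b - a)/n = 0.333333

Simpson's rule: (h/3)[f(x₀) + 4f(x₁) + 2f(x₂) + ... + f(xₙ)]

x_0 = 1.0000, f(x_0) = 5.000000, coefficient = 1
x_1 = 1.3333, f(x_1) = 5.666667, coefficient = 4
x_2 = 1.6667, f(x_2) = 6.333333, coefficient = 2
x_3 = 2.0000, f(x_3) = 7.000000, coefficient = 4
x_4 = 2.3333, f(x_4) = 7.666667, coefficient = 2
x_5 = 2.6667, f(x_5) = 8.333333, coefficient = 4
x_6 = 3.0000, f(x_6) = 9.000000, coefficient = 1

I ≈ (0.333333/3) × 126.000000 = 14.000000
Exact value: 14.000000
Error: 0.000000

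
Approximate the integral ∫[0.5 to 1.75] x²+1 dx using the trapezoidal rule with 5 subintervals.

f(x) = x²+1
a = 0.5, b = 1.75, n = 5
h = (b - a)/n = 0.250000

Trapezoidal rule: (h/2)[f(x₀) + 2f(x₁) + 2f(x₂) + ... + f(xₙ)]

x_0 = 0.5000, f(x_0) = 1.250000, coefficient = 1
x_1 = 0.7500, f(x_1) = 1.562500, coefficient = 2
x_2 = 1.0000, f(x_2) = 2.000000, coefficient = 2
x_3 = 1.2500, f(x_3) = 2.562500, coefficient = 2
x_4 = 1.5000, f(x_4) = 3.250000, coefficient = 2
x_5 = 1.7500, f(x_5) = 4.062500, coefficient = 1

I ≈ (0.250000/2) × 24.062500 = 3.007812
Exact value: 2.994792
Error: 0.013021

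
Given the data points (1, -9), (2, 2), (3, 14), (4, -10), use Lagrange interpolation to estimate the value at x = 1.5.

Lagrange interpolation formula:
P(x) = Σ yᵢ × Lᵢ(x)
where Lᵢ(x) = Π_{j≠i} (x - xⱼ)/(xᵢ - xⱼ)

L_0(1.5) = (1.5 - 2)/(1 - 2) × (1.5 - 3)/(1 - 3) × (1.5 - 4)/(1 - 4) = 0.312500
L_1(1.5) = (1.5 - 1)/(2 - 1) × (1.5 - 3)/(2 - 3) × (1.5 - 4)/(2 - 4) = 0.937500
L_2(1.5) = (1.5 - 1)/(3 - 1) × (1.5 - 2)/(3 - 2) × (1.5 - 4)/(3 - 4) = -0.312500
L_3(1.5) = (1.5 - 1)/(4 - 1) × (1.5 - 2)/(4 - 2) × (1.5 - 3)/(4 - 3) = 0.062500

P(1.5) = (-9)×L_0(1.5) + 2×L_1(1.5) + 14×L_2(1.5) + (-10)×L_3(1.5)
P(1.5) = -5.937500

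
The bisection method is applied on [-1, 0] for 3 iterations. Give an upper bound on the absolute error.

Bisection error bound: |error| ≤ (b-a)/2^n
|error| ≤ (0 - (-1))/2^3 = 1/2^3
|error| ≤ 0.1250000000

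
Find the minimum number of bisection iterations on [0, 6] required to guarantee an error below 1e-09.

We need (b-a)/2^n ≤ 1e-09
(6 - 0)/2^n ≤ 1e-09
6/2^n ≤ 1e-09
2^n ≥ 6000000000
n ≥ log₂(6000000000) = 32.48
n ≥ 33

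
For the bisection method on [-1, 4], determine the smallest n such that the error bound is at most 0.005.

We need (b-a)/2^n ≤ 0.005
(4 - (-1))/2^n ≤ 0.005
5/2^n ≤ 0.005
2^n ≥ 1000
n ≥ log₂(1000) = 9.97
n ≥ 10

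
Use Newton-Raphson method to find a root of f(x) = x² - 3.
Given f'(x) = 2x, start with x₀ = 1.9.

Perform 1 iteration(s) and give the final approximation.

f(x) = x² - 3
f'(x) = 2x
x₀ = 1.9

Newton-Raphson formula: x_{n+1} = x_n - f(x_n)/f'(x_n)

Iteration 1:
  f(1.900000) = 0.610000
  f'(1.900000) = 3.800000
  x_1 = 1.900000 - 0.610000/3.800000 = 1.739474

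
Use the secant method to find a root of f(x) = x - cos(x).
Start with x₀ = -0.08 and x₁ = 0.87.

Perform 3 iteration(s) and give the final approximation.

f(x) = x - cos(x)
x₀ = -0.08, x₁ = 0.87

Secant formula: x_{n+1} = x_n - f(x_n)(x_n - x_{n-1})/(f(x_n) - f(x_{n-1}))

Iteration 1:
  f(-0.080000) = -1.076802
  f(0.870000) = 0.225173
  x_2 = 0.870000 - 0.225173×(0.870000 - (-0.080000))/(0.225173 - (-1.076802))
       = 0.705700
Iteration 2:
  f(0.870000) = 0.225173
  f(0.705700) = -0.055458
  x_3 = 0.705700 - (-0.055458)×(0.705700 - 0.870000)/(-0.055458 - 0.225173)
       = 0.738169
Iteration 3:
  f(0.705700) = -0.055458
  f(0.738169) = -0.001534
  x_4 = 0.738169 - (-0.001534)×(0.738169 - 0.705700)/(-0.001534 - (-0.055458))
       = 0.739092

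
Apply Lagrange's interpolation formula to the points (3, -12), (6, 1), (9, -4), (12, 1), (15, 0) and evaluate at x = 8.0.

Lagrange interpolation formula:
P(x) = Σ yᵢ × Lᵢ(x)
where Lᵢ(x) = Π_{j≠i} (x - xⱼ)/(xᵢ - xⱼ)

L_0(8.0) = (8.0 - 6)/(3 - 6) × (8.0 - 9)/(3 - 9) × (8.0 - 12)/(3 - 12) × (8.0 - 15)/(3 - 15) = -0.028807
L_1(8.0) = (8.0 - 3)/(6 - 3) × (8.0 - 9)/(6 - 9) × (8.0 - 12)/(6 - 12) × (8.0 - 15)/(6 - 15) = 0.288066
L_2(8.0) = (8.0 - 3)/(9 - 3) × (8.0 - 6)/(9 - 6) × (8.0 - 12)/(9 - 12) × (8.0 - 15)/(9 - 15) = 0.864198
L_3(8.0) = (8.0 - 3)/(12 - 3) × (8.0 - 6)/(12 - 6) × (8.0 - 9)/(12 - 9) × (8.0 - 15)/(12 - 15) = -0.144033
L_4(8.0) = (8.0 - 3)/(15 - 3) × (8.0 - 6)/(15 - 6) × (8.0 - 9)/(15 - 9) × (8.0 - 12)/(15 - 12) = 0.020576

P(8.0) = (-12)×L_0(8.0) + 1×L_1(8.0) + (-4)×L_2(8.0) + 1×L_3(8.0) + 0×L_4(8.0)
P(8.0) = -2.967078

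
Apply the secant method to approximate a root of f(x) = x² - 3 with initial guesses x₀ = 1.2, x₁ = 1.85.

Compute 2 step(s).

f(x) = x² - 3
x₀ = 1.2, x₁ = 1.85

Secant formula: x_{n+1} = x_n - f(x_n)(x_n - x_{n-1})/(f(x_n) - f(x_{n-1}))

Iteration 1:
  f(1.200000) = -1.560000
  f(1.850000) = 0.422500
  x_2 = 1.850000 - 0.422500×(1.850000 - 1.200000)/(0.422500 - (-1.560000))
       = 1.711475
Iteration 2:
  f(1.850000) = 0.422500
  f(1.711475) = -0.070852
  x_3 = 1.711475 - (-0.070852)×(1.711475 - 1.850000)/(-0.070852 - 0.422500)
       = 1.731369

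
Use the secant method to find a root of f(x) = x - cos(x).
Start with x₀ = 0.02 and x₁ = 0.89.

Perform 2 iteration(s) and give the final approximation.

f(x) = x - cos(x)
x₀ = 0.02, x₁ = 0.89

Secant formula: x_{n+1} = x_n - f(x_n)(x_n - x_{n-1})/(f(x_n) - f(x_{n-1}))

Iteration 1:
  f(0.020000) = -0.979800
  f(0.890000) = 0.260588
  x_2 = 0.890000 - 0.260588×(0.890000 - 0.020000)/(0.260588 - (-0.979800))
       = 0.707225
Iteration 2:
  f(0.890000) = 0.260588
  f(0.707225) = -0.052942
  x_3 = 0.707225 - (-0.052942)×(0.707225 - 0.890000)/(-0.052942 - 0.260588)
       = 0.738088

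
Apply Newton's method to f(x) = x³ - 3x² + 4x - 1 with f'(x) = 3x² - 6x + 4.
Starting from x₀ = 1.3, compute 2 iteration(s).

f(x) = x³ - 3x² + 4x - 1
f'(x) = 3x² - 6x + 4
x₀ = 1.3

Newton-Raphson formula: x_{n+1} = x_n - f(x_n)/f'(x_n)

Iteration 1:
  f(1.300000) = 1.327000
  f'(1.300000) = 1.270000
  x_1 = 1.300000 - 1.327000/1.270000 = 0.255118
Iteration 2:
  f(0.255118) = -0.158179
  f'(0.255118) = 2.664547
  x_2 = 0.255118 - (-0.158179)/2.664547 = 0.314482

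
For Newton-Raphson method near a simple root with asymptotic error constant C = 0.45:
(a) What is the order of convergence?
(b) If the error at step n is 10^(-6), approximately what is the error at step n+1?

(a) Newton-Raphson has quadratic (order 2) convergence near simple roots.
    This means |e_{n+1}| ≈ C|e_n|².

(b) With |e_n| = 10^(-6) and C = 0.45:
    |e_{n+1}| ≈ 0.45 × (10^(-6))² = 0.45 × 10^(-12)

(a) 2 (quadratic); (b) |e_{n+1}| ≈ 4.500e-13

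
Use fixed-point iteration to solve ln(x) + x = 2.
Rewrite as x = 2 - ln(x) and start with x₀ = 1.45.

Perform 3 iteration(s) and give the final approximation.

Equation: ln(x) + x = 2
Fixed-point form: x = 2 - ln(x)
x₀ = 1.45

x_1 = g(1.450000) = 1.628436
x_2 = g(1.628436) = 1.512380
x_3 = g(1.512380) = 1.586316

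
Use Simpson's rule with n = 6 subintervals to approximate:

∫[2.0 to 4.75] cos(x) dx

f(x) = cos(x)
a = 2.0, b = 4.75, n = 6
h = (b - a)/n = 0.458333

Simpson's rule: (h/3)[f(x₀) + 4f(x₁) + 2f(x₂) + ... + f(xₙ)]

x_0 = 2.0000, f(x_0) = -0.416147, coefficient = 1
x_1 = 2.4583, f(x_1) = -0.775519, coefficient = 4
x_2 = 2.9167, f(x_2) = -0.974811, coefficient = 2
x_3 = 3.3750, f(x_3) = -0.972884, coefficient = 4
x_4 = 3.8333, f(x_4) = -0.770137, coefficient = 2
x_5 = 4.2917, f(x_5) = -0.408420, coefficient = 4
x_6 = 4.7500, f(x_6) = 0.037602, coefficient = 1

I ≈ (0.458333/3) × -12.495732 = -1.909070
Exact value: -1.908590
Error: 0.000480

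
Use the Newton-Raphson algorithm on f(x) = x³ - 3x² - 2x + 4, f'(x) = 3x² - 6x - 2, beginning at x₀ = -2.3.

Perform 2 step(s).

f(x) = x³ - 3x² - 2x + 4
f'(x) = 3x² - 6x - 2
x₀ = -2.3

Newton-Raphson formula: x_{n+1} = x_n - f(x_n)/f'(x_n)

Iteration 1:
  f(-2.300000) = -19.437000
  f'(-2.300000) = 27.670000
  x_1 = -2.300000 - (-19.437000)/27.670000 = -1.597542
Iteration 2:
  f(-1.597542) = -4.538496
  f'(-1.597542) = 15.241681
  x_2 = -1.597542 - (-4.538496)/15.241681 = -1.299774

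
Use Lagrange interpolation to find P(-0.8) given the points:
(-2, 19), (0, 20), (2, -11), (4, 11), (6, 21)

Lagrange interpolation formula:
P(x) = Σ yᵢ × Lᵢ(x)
where Lᵢ(x) = Π_{j≠i} (x - xⱼ)/(xᵢ - xⱼ)

L_0(-0.8) = (-0.8 - 0)/(-2 - 0) × (-0.8 - 2)/(-2 - 2) × (-0.8 - 4)/(-2 - 4) × (-0.8 - 6)/(-2 - 6) = 0.190400
L_1(-0.8) = (-0.8 - (-2))/(0 - (-2)) × (-0.8 - 2)/(0 - 2) × (-0.8 - 4)/(0 - 4) × (-0.8 - 6)/(0 - 6) = 1.142400
L_2(-0.8) = (-0.8 - (-2))/(2 - (-2)) × (-0.8 - 0)/(2 - 0) × (-0.8 - 4)/(2 - 4) × (-0.8 - 6)/(2 - 6) = -0.489600
L_3(-0.8) = (-0.8 - (-2))/(4 - (-2)) × (-0.8 - 0)/(4 - 0) × (-0.8 - 2)/(4 - 2) × (-0.8 - 6)/(4 - 6) = 0.190400
L_4(-0.8) = (-0.8 - (-2))/(6 - (-2)) × (-0.8 - 0)/(6 - 0) × (-0.8 - 2)/(6 - 2) × (-0.8 - 4)/(6 - 4) = -0.033600

P(-0.8) = 19×L_0(-0.8) + 20×L_1(-0.8) + (-11)×L_2(-0.8) + 11×L_3(-0.8) + 21×L_4(-0.8)
P(-0.8) = 33.240000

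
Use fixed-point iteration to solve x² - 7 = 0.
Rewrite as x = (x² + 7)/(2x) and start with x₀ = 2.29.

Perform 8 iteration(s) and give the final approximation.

Equation: x² - 7 = 0
Fixed-point form: x = (x² + 7)/(2x)
x₀ = 2.29

x_1 = g(2.290000) = 2.673384
x_2 = g(2.673384) = 2.645894
x_3 = g(2.645894) = 2.645751
x_4 = g(2.645751) = 2.645751
x_5 = g(2.645751) = 2.645751
x_6 = g(2.645751) = 2.645751
x_7 = g(2.645751) = 2.645751
x_8 = g(2.645751) = 2.645751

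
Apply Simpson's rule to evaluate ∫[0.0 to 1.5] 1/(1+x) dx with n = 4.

f(x) = 1/(1+x)
a = 0.0, b = 1.5, n = 4
h = (b - a)/n = 0.375000

Simpson's rule: (h/3)[f(x₀) + 4f(x₁) + 2f(x₂) + ... + f(xₙ)]

x_0 = 0.0000, f(x_0) = 1.000000, coefficient = 1
x_1 = 0.3750, f(x_1) = 0.727273, coefficient = 4
x_2 = 0.7500, f(x_2) = 0.571429, coefficient = 2
x_3 = 1.1250, f(x_3) = 0.470588, coefficient = 4
x_4 = 1.5000, f(x_4) = 0.400000, coefficient = 1

I ≈ (0.375000/3) × 7.334301 = 0.916788
Exact value: 0.916291
Error: 0.000497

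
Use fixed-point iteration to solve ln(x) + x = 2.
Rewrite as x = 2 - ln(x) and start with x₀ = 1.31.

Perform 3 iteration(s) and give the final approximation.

Equation: ln(x) + x = 2
Fixed-point form: x = 2 - ln(x)
x₀ = 1.31

x_1 = g(1.310000) = 1.729973
x_2 = g(1.729973) = 1.451894
x_3 = g(1.451894) = 1.627131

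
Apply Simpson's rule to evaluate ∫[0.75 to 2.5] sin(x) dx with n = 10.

f(x) = sin(x)
a = 0.75, b = 2.5, n = 10
h = (b - a)/n = 0.175000

Simpson's rule: (h/3)[f(x₀) + 4f(x₁) + 2f(x₂) + ... + f(xₙ)]

x_0 = 0.7500, f(x_0) = 0.681639, coefficient = 1
x_1 = 0.9250, f(x_1) = 0.798621, coefficient = 4
x_2 = 1.1000, f(x_2) = 0.891207, coefficient = 2
x_3 = 1.2750, f(x_3) = 0.956570, coefficient = 4
x_4 = 1.4500, f(x_4) = 0.992713, coefficient = 2
x_5 = 1.6250, f(x_5) = 0.998531, coefficient = 4
x_6 = 1.8000, f(x_6) = 0.973848, coefficient = 2
x_7 = 1.9750, f(x_7) = 0.919416, coefficient = 4
x_8 = 2.1500, f(x_8) = 0.836899, coefficient = 2
x_9 = 2.3250, f(x_9) = 0.728817, coefficient = 4
x_10 = 2.5000, f(x_10) = 0.598472, coefficient = 1

I ≈ (0.175000/3) × 26.277266 = 1.532841
Exact value: 1.532832
Error: 0.000008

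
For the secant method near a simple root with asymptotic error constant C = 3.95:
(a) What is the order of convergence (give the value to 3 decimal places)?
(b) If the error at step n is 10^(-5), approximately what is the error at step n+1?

(a) Secant method has superlinear convergence with order φ = (1+√5)/2 ≈ 1.618.
    This means |e_{n+1}| ≈ C|e_n|^1.618.

(b) With |e_n| = 10^(-5) and C = 3.95:
    |e_{n+1}| ≈ 3.95 × (10^(-5))^1.618 = 3.95 × 10^(-8.09)

(a) ≈ 1.618 (golden ratio); (b) |e_{n+1}| ≈ 3.209e-08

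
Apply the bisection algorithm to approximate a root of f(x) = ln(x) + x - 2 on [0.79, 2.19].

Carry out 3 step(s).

f(x) = ln(x) + x - 2
Initial interval: [0.79, 2.19]

Iteration 1:
  c_1 = (0.790000 + 2.190000)/2 = 1.490000
  f(c_1) = f(1.490000) = -0.111224
  f(a) × f(c) ≥ 0, new interval: [1.490000, 2.190000]
Iteration 2:
  c_2 = (1.490000 + 2.190000)/2 = 1.840000
  f(c_2) = f(1.840000) = 0.449766
  f(a) × f(c) < 0, new interval: [1.490000, 1.840000]
Iteration 3:
  c_3 = (1.490000 + 1.840000)/2 = 1.665000
  f(c_3) = f(1.665000) = 0.174825
  f(a) × f(c) < 0, new interval: [1.490000, 1.665000]

After 3 iteration(s), the approximation is c_3 = 1.665000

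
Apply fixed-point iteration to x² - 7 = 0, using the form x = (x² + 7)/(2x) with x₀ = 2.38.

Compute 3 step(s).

Equation: x² - 7 = 0
Fixed-point form: x = (x² + 7)/(2x)
x₀ = 2.38

x_1 = g(2.380000) = 2.660588
x_2 = g(2.660588) = 2.645793
x_3 = g(2.645793) = 2.645751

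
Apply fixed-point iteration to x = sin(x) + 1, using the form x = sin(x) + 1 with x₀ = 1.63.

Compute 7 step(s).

Equation: x = sin(x) + 1
Fixed-point form: x = sin(x) + 1
x₀ = 1.63

x_1 = g(1.630000) = 1.998248
x_2 = g(1.998248) = 1.910025
x_3 = g(1.910025) = 1.943012
x_4 = g(1.943012) = 1.931524
x_5 = g(1.931524) = 1.935640
x_6 = g(1.935640) = 1.934179
x_7 = g(1.934179) = 1.934700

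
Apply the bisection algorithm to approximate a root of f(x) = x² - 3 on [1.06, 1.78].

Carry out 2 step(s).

f(x) = x² - 3
Initial interval: [1.06, 1.78]

Iteration 1:
  c_1 = (1.060000 + 1.780000)/2 = 1.420000
  f(c_1) = f(1.420000) = -0.983600
  f(a) × f(c) ≥ 0, new interval: [1.420000, 1.780000]
Iteration 2:
  c_2 = (1.420000 + 1.780000)/2 = 1.600000
  f(c_2) = f(1.600000) = -0.440000
  f(a) × f(c) ≥ 0, new interval: [1.600000, 1.780000]

After 2 iteration(s), the approximation is c_2 = 1.600000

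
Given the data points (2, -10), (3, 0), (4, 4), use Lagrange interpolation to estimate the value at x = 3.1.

Lagrange interpolation formula:
P(x) = Σ yᵢ × Lᵢ(x)
where Lᵢ(x) = Π_{j≠i} (x - xⱼ)/(xᵢ - xⱼ)

L_0(3.1) = (3.1 - 3)/(2 - 3) × (3.1 - 4)/(2 - 4) = -0.045000
L_1(3.1) = (3.1 - 2)/(3 - 2) × (3.1 - 4)/(3 - 4) = 0.990000
L_2(3.1) = (3.1 - 2)/(4 - 2) × (3.1 - 3)/(4 - 3) = 0.055000

P(3.1) = (-10)×L_0(3.1) + 0×L_1(3.1) + 4×L_2(3.1)
P(3.1) = 0.670000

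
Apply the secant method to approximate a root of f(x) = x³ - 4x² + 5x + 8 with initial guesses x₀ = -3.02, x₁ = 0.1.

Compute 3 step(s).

f(x) = x³ - 4x² + 5x + 8
x₀ = -3.02, x₁ = 0.1

Secant formula: x_{n+1} = x_n - f(x_n)(x_n - x_{n-1})/(f(x_n) - f(x_{n-1}))

Iteration 1:
  f(-3.020000) = -71.125208
  f(0.100000) = 8.461000
  x_2 = 0.100000 - 8.461000×(0.100000 - (-3.020000))/(8.461000 - (-71.125208))
       = -0.231695
Iteration 2:
  f(0.100000) = 8.461000
  f(-0.231695) = 6.614359
  x_3 = -0.231695 - 6.614359×(-0.231695 - 0.100000)/(6.614359 - 8.461000)
       = -1.419770
Iteration 3:
  f(-0.231695) = 6.614359
  f(-1.419770) = -10.023723
  x_4 = -1.419770 - (-10.023723)×(-1.419770 - (-0.231695))/(-10.023723 - 6.614359)
       = -0.704006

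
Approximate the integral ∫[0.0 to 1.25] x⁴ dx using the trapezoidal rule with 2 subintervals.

f(x) = x⁴
a = 0.0, b = 1.25, n = 2
h = (b - a)/n = 0.625000

Trapezoidal rule: (h/2)[f(x₀) + 2f(x₁) + 2f(x₂) + ... + f(xₙ)]

x_0 = 0.0000, f(x_0) = 0.000000, coefficient = 1
x_1 = 0.6250, f(x_1) = 0.152588, coefficient = 2
x_2 = 1.2500, f(x_2) = 2.441406, coefficient = 1

I ≈ (0.625000/2) × 2.746582 = 0.858307
Exact value: 0.610352
Error: 0.247955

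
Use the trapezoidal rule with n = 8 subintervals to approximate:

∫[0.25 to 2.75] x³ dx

f(x) = x³
a = 0.25, b = 2.75, n = 8
h = (b - a)/n = 0.312500

Trapezoidal rule: (h/2)[f(x₀) + 2f(x₁) + 2f(x₂) + ... + f(xₙ)]

x_0 = 0.2500, f(x_0) = 0.015625, coefficient = 1
x_1 = 0.5625, f(x_1) = 0.177979, coefficient = 2
x_2 = 0.8750, f(x_2) = 0.669922, coefficient = 2
x_3 = 1.1875, f(x_3) = 1.674561, coefficient = 2
x_4 = 1.5000, f(x_4) = 3.375000, coefficient = 2
x_5 = 1.8125, f(x_5) = 5.954346, coefficient = 2
x_6 = 2.1250, f(x_6) = 9.595703, coefficient = 2
x_7 = 2.4375, f(x_7) = 14.482178, coefficient = 2
x_8 = 2.7500, f(x_8) = 20.796875, coefficient = 1

I ≈ (0.312500/2) × 92.671875 = 14.479980
Exact value: 14.296875
Error: 0.183105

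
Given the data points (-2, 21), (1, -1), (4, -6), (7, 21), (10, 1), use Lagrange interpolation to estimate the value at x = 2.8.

Lagrange interpolation formula:
P(x) = Σ yᵢ × Lᵢ(x)
where Lᵢ(x) = Π_{j≠i} (x - xⱼ)/(xᵢ - xⱼ)

L_0(2.8) = (2.8 - 1)/(-2 - 1) × (2.8 - 4)/(-2 - 4) × (2.8 - 7)/(-2 - 7) × (2.8 - 10)/(-2 - 10) = -0.033600
L_1(2.8) = (2.8 - (-2))/(1 - (-2)) × (2.8 - 4)/(1 - 4) × (2.8 - 7)/(1 - 7) × (2.8 - 10)/(1 - 10) = 0.358400
L_2(2.8) = (2.8 - (-2))/(4 - (-2)) × (2.8 - 1)/(4 - 1) × (2.8 - 7)/(4 - 7) × (2.8 - 10)/(4 - 10) = 0.806400
L_3(2.8) = (2.8 - (-2))/(7 - (-2)) × (2.8 - 1)/(7 - 1) × (2.8 - 4)/(7 - 4) × (2.8 - 10)/(7 - 10) = -0.153600
L_4(2.8) = (2.8 - (-2))/(10 - (-2)) × (2.8 - 1)/(10 - 1) × (2.8 - 4)/(10 - 4) × (2.8 - 7)/(10 - 7) = 0.022400

P(2.8) = 21×L_0(2.8) + (-1)×L_1(2.8) + (-6)×L_2(2.8) + 21×L_3(2.8) + 1×L_4(2.8)
P(2.8) = -9.105600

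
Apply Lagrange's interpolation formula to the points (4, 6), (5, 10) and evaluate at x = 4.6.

Lagrange interpolation formula:
P(x) = Σ yᵢ × Lᵢ(x)
where Lᵢ(x) = Π_{j≠i} (x - xⱼ)/(xᵢ - xⱼ)

L_0(4.6) = (4.6 - 5)/(4 - 5) = 0.400000
L_1(4.6) = (4.6 - 4)/(5 - 4) = 0.600000

P(4.6) = 6×L_0(4.6) + 10×L_1(4.6)
P(4.6) = 8.400000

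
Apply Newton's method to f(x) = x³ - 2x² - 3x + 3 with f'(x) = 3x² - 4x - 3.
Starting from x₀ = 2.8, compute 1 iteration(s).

f(x) = x³ - 2x² - 3x + 3
f'(x) = 3x² - 4x - 3
x₀ = 2.8

Newton-Raphson formula: x_{n+1} = x_n - f(x_n)/f'(x_n)

Iteration 1:
  f(2.800000) = 0.872000
  f'(2.800000) = 9.320000
  x_1 = 2.800000 - 0.872000/9.320000 = 2.706438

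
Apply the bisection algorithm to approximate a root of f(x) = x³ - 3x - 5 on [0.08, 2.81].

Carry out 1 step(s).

f(x) = x³ - 3x - 5
Initial interval: [0.08, 2.81]

Iteration 1:
  c_1 = (0.080000 + 2.810000)/2 = 1.445000
  f(c_1) = f(1.445000) = -6.317804
  f(a) × f(c) ≥ 0, new interval: [1.445000, 2.810000]

After 1 iteration(s), the approximation is c_1 = 1.445000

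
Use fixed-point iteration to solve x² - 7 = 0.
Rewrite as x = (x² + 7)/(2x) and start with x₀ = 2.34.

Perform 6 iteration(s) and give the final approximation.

Equation: x² - 7 = 0
Fixed-point form: x = (x² + 7)/(2x)
x₀ = 2.34

x_1 = g(2.340000) = 2.665726
x_2 = g(2.665726) = 2.645826
x_3 = g(2.645826) = 2.645751
x_4 = g(2.645751) = 2.645751
x_5 = g(2.645751) = 2.645751
x_6 = g(2.645751) = 2.645751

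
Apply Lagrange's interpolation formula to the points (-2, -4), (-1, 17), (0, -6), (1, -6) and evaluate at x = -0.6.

Lagrange interpolation formula:
P(x) = Σ yᵢ × Lᵢ(x)
where Lᵢ(x) = Π_{j≠i} (x - xⱼ)/(xᵢ - xⱼ)

L_0(-0.6) = (-0.6 - (-1))/(-2 - (-1)) × (-0.6 - 0)/(-2 - 0) × (-0.6 - 1)/(-2 - 1) = -0.064000
L_1(-0.6) = (-0.6 - (-2))/(-1 - (-2)) × (-0.6 - 0)/(-1 - 0) × (-0.6 - 1)/(-1 - 1) = 0.672000
L_2(-0.6) = (-0.6 - (-2))/(0 - (-2)) × (-0.6 - (-1))/(0 - (-1)) × (-0.6 - 1)/(0 - 1) = 0.448000
L_3(-0.6) = (-0.6 - (-2))/(1 - (-2)) × (-0.6 - (-1))/(1 - (-1)) × (-0.6 - 0)/(1 - 0) = -0.056000

P(-0.6) = (-4)×L_0(-0.6) + 17×L_1(-0.6) + (-6)×L_2(-0.6) + (-6)×L_3(-0.6)
P(-0.6) = 9.328000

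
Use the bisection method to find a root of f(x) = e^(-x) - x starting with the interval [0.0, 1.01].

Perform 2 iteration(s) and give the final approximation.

f(x) = e^(-x) - x
Initial interval: [0.0, 1.01]

Iteration 1:
  c_1 = (0.000000 + 1.010000)/2 = 0.505000
  f(c_1) = f(0.505000) = 0.098506
  f(a) × f(c) ≥ 0, new interval: [0.505000, 1.010000]
Iteration 2:
  c_2 = (0.505000 + 1.010000)/2 = 0.757500
  f(c_2) = f(0.757500) = -0.288663
  f(a) × f(c) < 0, new interval: [0.505000, 0.757500]

After 2 iteration(s), the approximation is c_2 = 0.757500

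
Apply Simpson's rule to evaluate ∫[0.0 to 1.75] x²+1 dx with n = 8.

f(x) = x²+1
a = 0.0, b = 1.75, n = 8
h = (b - a)/n = 0.218750

Simpson's rule: (h/3)[f(x₀) + 4f(x₁) + 2f(x₂) + ... + f(xₙ)]

x_0 = 0.0000, f(x_0) = 1.000000, coefficient = 1
x_1 = 0.2188, f(x_1) = 1.047852, coefficient = 4
x_2 = 0.4375, f(x_2) = 1.191406, coefficient = 2
x_3 = 0.6562, f(x_3) = 1.430664, coefficient = 4
x_4 = 0.8750, f(x_4) = 1.765625, coefficient = 2
x_5 = 1.0938, f(x_5) = 2.196289, coefficient = 4
x_6 = 1.3125, f(x_6) = 2.722656, coefficient = 2
x_7 = 1.5312, f(x_7) = 3.344727, coefficient = 4
x_8 = 1.7500, f(x_8) = 4.062500, coefficient = 1

I ≈ (0.218750/3) × 48.500000 = 3.536458
Exact value: 3.536458
Error: 0.000000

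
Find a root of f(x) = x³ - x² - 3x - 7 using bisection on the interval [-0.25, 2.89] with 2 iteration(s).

f(x) = x³ - x² - 3x - 7
Initial interval: [-0.25, 2.89]

Iteration 1:
  c_1 = (-0.250000 + 2.890000)/2 = 1.320000
  f(c_1) = f(1.320000) = -10.402432
  f(a) × f(c) ≥ 0, new interval: [1.320000, 2.890000]
Iteration 2:
  c_2 = (1.320000 + 2.890000)/2 = 2.105000
  f(c_2) = f(2.105000) = -8.418717
  f(a) × f(c) ≥ 0, new interval: [2.105000, 2.890000]

After 2 iteration(s), the approximation is c_2 = 2.105000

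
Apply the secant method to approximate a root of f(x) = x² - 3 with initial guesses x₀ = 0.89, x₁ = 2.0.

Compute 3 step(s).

f(x) = x² - 3
x₀ = 0.89, x₁ = 2.0

Secant formula: x_{n+1} = x_n - f(x_n)(x_n - x_{n-1})/(f(x_n) - f(x_{n-1}))

Iteration 1:
  f(0.890000) = -2.207900
  f(2.000000) = 1.000000
  x_2 = 2.000000 - 1.000000×(2.000000 - 0.890000)/(1.000000 - (-2.207900))
       = 1.653979
Iteration 2:
  f(2.000000) = 1.000000
  f(1.653979) = -0.264353
  x_3 = 1.653979 - (-0.264353)×(1.653979 - 2.000000)/(-0.264353 - 1.000000)
       = 1.726326
Iteration 3:
  f(1.653979) = -0.264353
  f(1.726326) = -0.019799
  x_4 = 1.726326 - (-0.019799)×(1.726326 - 1.653979)/(-0.019799 - (-0.264353))
       = 1.732183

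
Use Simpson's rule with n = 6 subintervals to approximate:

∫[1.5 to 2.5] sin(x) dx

f(x) = sin(x)
a = 1.5, b = 2.5, n = 6
h = (b - a)/n = 0.166667

Simpson's rule: (h/3)[f(x₀) + 4f(x₁) + 2f(x₂) + ... + f(xₙ)]

x_0 = 1.5000, f(x_0) = 0.997495, coefficient = 1
x_1 = 1.6667, f(x_1) = 0.995408, coefficient = 4
x_2 = 1.8333, f(x_2) = 0.965735, coefficient = 2
x_3 = 2.0000, f(x_3) = 0.909297, coefficient = 4
x_4 = 2.1667, f(x_4) = 0.827660, coefficient = 2
x_5 = 2.3333, f(x_5) = 0.723086, coefficient = 4
x_6 = 2.5000, f(x_6) = 0.598472, coefficient = 1

I ≈ (0.166667/3) × 15.693922 = 0.871885
Exact value: 0.871881
Error: 0.000004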